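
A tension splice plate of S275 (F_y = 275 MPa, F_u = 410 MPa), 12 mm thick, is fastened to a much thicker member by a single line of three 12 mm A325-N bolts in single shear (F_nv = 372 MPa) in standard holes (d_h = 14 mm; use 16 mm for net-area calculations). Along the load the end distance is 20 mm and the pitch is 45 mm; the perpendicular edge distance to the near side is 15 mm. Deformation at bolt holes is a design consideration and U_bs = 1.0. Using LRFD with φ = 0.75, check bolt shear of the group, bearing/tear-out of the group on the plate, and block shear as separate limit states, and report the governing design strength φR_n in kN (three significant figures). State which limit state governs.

94.7 kN (bolt shear governs)

Bolt shear: A_b = π·12²/4 = 113.1 mm²; R_n = 372 × 113.1 × 3 × 1 / 1000 = 126.2 kN → 0.75 × 126.2 = 94.7 kN.
Bearing: edge l_c = 13, r_n = 76.75 kN; interior l_c = 31, r_n = 141.7 kN; R_n = 76.75 + 2·141.7 = 360.1 kN → 270 kN.
Block shear: A_gv = 1320, A_nv = 840, A_nt = 84 mm²; R_n = min(0.6F_uA_nv, 0.6F_yA_gv) + U_bs·F_u·A_nt = 241.1 kN → 181 kN.
Bolt shear governs: 94.7 kN.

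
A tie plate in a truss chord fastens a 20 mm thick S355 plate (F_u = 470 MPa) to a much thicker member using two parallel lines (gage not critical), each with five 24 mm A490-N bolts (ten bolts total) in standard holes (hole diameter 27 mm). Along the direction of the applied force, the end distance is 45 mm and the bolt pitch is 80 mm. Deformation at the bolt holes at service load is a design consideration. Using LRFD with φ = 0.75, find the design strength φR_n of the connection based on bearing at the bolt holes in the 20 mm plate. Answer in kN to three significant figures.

Per bolt r_n = 1.2 l_c t F_u ≤ 2.4 d t F_u; upper limit = 2.4 × 24 × 20 × 470 / 1000 = 541.4 kN.
Edge bolt: l_c = 45 − 27/2 = 31.5 mm → 1.2 × 31.5 × 20 × 470 / 1000 = 355.3 → r_n = 355.3 kN.
Interior bolts: l_c = 80 − 27 = 53 mm → 1.2 × 53 × 20 × 470 / 1000 = 597.8 → r_n = 541.4 kN.
R_n = 2 × 355.3 + 8 × 541.4 = 5042 kN.
Design strength φR_n = 0.75 × 5042 = 3780 kN.

3780 kN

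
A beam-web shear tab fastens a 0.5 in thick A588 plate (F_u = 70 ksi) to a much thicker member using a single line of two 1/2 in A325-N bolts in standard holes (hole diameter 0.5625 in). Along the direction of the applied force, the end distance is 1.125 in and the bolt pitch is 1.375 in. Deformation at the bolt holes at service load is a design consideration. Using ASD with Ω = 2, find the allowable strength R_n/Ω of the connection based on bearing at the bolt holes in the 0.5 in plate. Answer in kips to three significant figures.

Per bolt r_n = 1.2 l_c t F_u ≤ 2.4 d t F_u; upper limit = 2.4 × 0.5 × 0.5 × 70 = 42 kips.
Edge bolt: l_c = 1.125 − 0.5625/2 = 0.8438 in → 1.2 × 0.8438 × 0.5 × 70 = 35.44 → r_n = 35.44 kips.
Interior bolts: l_c = 1.375 − 0.5625 = 0.8125 in → 1.2 × 0.8125 × 0.5 × 70 = 34.12 → r_n = 34.12 kips.
R_n = 1 × 35.44 + 1 × 34.12 = 69.56 kips.
Allowable strength R_n/Ω = 69.56 / 2 = 34.8 kips.

34.8 kips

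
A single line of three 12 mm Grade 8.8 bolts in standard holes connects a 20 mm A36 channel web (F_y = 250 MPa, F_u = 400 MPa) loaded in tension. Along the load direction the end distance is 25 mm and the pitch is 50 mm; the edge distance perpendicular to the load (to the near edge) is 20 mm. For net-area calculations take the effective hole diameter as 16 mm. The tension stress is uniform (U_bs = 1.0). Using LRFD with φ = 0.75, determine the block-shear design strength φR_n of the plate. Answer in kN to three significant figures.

353 kN

Shear plane L_v = 25 + 2·50 = 125 mm; A_gv = 125 × 20 = 2500 mm².
A_nv = (125 − 2.5·16) × 20 = 1700 mm².
A_nt = (20 − 0.5·16) × 20 = 240 mm².
0.6 F_u A_nv = 408 kN; 0.6 F_y A_gv = 375 kN → shear yielding governs the shear term.
R_n = 375 + 1.0 × 400 × 240 / 1000 = 471 kN.
Design strength φR_n = 0.75 × 471 = 353 kN.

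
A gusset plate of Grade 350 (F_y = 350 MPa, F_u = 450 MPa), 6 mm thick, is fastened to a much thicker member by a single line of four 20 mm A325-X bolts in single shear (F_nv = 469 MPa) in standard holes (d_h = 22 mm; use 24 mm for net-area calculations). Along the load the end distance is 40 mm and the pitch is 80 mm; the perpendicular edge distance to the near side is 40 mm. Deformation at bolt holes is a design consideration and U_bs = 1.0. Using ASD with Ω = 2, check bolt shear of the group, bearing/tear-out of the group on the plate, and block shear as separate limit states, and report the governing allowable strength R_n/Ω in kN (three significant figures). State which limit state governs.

197 kN (block shear governs)

Bolt shear: A_b = π·20²/4 = 314.2 mm²; R_n = 469 × 314.2 × 4 × 1 / 1000 = 589.4 kN → 589.4 / 2 = 295 kN.
Bearing: edge l_c = 29, r_n = 93.96 kN; interior l_c = 58, r_n = 129.6 kN; R_n = 93.96 + 3·129.6 = 482.8 kN → 241 kN.
Block shear: A_gv = 1680, A_nv = 1176, A_nt = 168 mm²; R_n = min(0.6F_uA_nv, 0.6F_yA_gv) + U_bs·F_u·A_nt = 393.1 kN → 197 kN.
Block shear governs: 197 kN.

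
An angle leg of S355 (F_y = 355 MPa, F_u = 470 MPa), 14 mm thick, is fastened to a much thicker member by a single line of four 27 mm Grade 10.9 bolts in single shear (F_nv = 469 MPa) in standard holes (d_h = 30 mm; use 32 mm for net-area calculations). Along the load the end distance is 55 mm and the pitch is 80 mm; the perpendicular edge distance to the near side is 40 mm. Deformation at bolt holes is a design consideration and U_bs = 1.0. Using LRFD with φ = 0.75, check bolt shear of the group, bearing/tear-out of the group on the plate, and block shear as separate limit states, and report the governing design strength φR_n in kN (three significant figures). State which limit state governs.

660 kN (block shear governs)

Bolt shear: A_b = π·27²/4 = 572.6 mm²; R_n = 469 × 572.6 × 4 × 1 / 1000 = 1074 kN → 0.75 × 1074 = 806 kN.
Bearing: edge l_c = 40, r_n = 315.8 kN; interior l_c = 50, r_n = 394.8 kN; R_n = 315.8 + 3·394.8 = 1500 kN → 1130 kN.
Block shear: A_gv = 4130, A_nv = 2562, A_nt = 336 mm²; R_n = min(0.6F_uA_nv, 0.6F_yA_gv) + U_bs·F_u·A_nt = 880.4 kN → 660 kN.
Block shear governs: 660 kN.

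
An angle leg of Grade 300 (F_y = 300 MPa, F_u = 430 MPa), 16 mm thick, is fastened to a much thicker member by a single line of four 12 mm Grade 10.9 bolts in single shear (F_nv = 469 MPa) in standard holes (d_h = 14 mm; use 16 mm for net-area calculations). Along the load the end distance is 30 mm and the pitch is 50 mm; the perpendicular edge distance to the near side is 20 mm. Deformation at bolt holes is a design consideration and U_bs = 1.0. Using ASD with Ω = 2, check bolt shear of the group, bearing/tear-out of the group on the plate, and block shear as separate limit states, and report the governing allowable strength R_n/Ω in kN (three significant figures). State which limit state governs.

Bolt shear: A_b = π·12²/4 = 113.1 mm²; R_n = 469 × 113.1 × 4 × 1 / 1000 = 212.2 kN → 212.2 / 2 = 106 kN.
Bearing: edge l_c = 23, r_n = 189.9 kN; interior l_c = 36, r_n = 198.1 kN; R_n = 189.9 + 3·198.1 = 784.3 kN → 392 kN.
Block shear: A_gv = 2880, A_nv = 1984, A_nt = 192 mm²; R_n = min(0.6F_uA_nv, 0.6F_yA_gv) + U_bs·F_u·A_nt = 594.4 kN → 297 kN.
Bolt shear governs: 106 kN.

106 kN (bolt shear governs)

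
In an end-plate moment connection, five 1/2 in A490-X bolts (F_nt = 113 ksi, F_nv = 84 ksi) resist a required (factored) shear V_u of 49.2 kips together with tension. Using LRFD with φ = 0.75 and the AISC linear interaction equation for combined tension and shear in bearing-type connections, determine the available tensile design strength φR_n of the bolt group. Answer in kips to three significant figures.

42 kips

A_b = π·0.5²/4 = 0.1963 in²; f_rv = 49.2 / (5 × 0.1963) = 50.11 ksi.
F'_nt = 1.3 F_nt − (F_nt / φF_nv) f_rv = 1.3·113 − (113/(0.75·84))·50.11 = 57.01 ksi, capped at F_nt → F'_nt = 57.01 ksi.
R_n = F'_nt · A_b · n = 57.01 × 0.1963 × 5 = 55.97 kips.
Design strength φR_n = 0.75 × 55.97 = 42 kips.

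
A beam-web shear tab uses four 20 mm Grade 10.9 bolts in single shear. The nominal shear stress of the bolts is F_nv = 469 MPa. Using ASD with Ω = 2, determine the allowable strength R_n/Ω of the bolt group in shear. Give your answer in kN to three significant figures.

A_b = π × 20² / 4 = 314.2 mm².
R_n = F_nv · A_b · n · n_s = 469 × 314.2 × 4 × 1 / 1000 = 589.4 kN.
Allowable strength R_n/Ω = 589.4 / 2 = 295 kN.

295 kN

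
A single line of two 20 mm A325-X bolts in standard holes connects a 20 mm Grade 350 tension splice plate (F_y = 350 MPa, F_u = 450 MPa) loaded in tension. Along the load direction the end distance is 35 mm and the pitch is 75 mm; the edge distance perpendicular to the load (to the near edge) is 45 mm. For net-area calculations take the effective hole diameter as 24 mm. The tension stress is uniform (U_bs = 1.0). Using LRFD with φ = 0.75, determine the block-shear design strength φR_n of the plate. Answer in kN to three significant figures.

522 kN

Shear plane L_v = 35 + 1·75 = 110 mm; A_gv = 110 × 20 = 2200 mm².
A_nv = (110 − 1.5·24) × 20 = 1480 mm².
A_nt = (45 − 0.5·24) × 20 = 660 mm².
0.6 F_u A_nv = 399.6 kN; 0.6 F_y A_gv = 462 kN → shear rupture governs the shear term.
R_n = 399.6 + 1.0 × 450 × 660 / 1000 = 696.6 kN.
Design strength φR_n = 0.75 × 696.6 = 522 kN.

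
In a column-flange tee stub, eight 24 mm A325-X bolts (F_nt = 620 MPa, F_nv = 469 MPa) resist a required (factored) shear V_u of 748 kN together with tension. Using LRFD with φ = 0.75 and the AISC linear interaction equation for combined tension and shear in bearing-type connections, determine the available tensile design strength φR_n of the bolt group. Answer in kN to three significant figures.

A_b = π·24²/4 = 452.4 mm²; f_rv = 748 × 1000 / (8 × 452.4) = 206.7 MPa.
F'_nt = 1.3 F_nt − (F_nt / φF_nv) f_rv = 1.3·620 − (620/(0.75·469))·206.7 = 441.7 MPa, capped at F_nt → F'_nt = 441.7 MPa.
R_n = F'_nt · A_b · n = 441.7 × 452.4 × 8 / 1000 = 1599 kN.
Design strength φR_n = 0.75 × 1599 = 1200 kN.

1200 kN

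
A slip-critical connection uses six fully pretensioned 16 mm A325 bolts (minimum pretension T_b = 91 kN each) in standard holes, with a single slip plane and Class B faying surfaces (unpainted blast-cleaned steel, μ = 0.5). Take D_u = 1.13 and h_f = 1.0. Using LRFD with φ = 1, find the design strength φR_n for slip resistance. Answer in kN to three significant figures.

308 kN

R_n = μ · D_u · h_f · T_b · n_s · n_b = 0.5 × 1.13 × 1.0 × 91 × 1 × 6 = 308.5 kN.
Design strength φR_n = 1 × 308.5 = 308 kN.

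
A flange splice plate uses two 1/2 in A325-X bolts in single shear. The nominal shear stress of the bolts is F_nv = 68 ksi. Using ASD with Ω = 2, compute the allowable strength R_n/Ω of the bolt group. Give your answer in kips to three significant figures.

A_b = π × 0.5² / 4 = 0.1963 in².
R_n = F_nv · A_b · n · n_s = 68 × 0.1963 × 2 × 1 = 26.7 kips.
Allowable strength R_n/Ω = 26.7 / 2 = 13.4 kips.

13.4 kips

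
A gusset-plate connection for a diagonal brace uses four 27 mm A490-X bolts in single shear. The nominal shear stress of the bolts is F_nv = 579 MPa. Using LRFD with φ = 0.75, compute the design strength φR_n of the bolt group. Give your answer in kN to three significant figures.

995 kN

A_b = π × 27² / 4 = 572.6 mm².
R_n = F_nv · A_b · n · n_s = 579 × 572.6 × 4 × 1 / 1000 = 1326 kN.
Design strength φR_n = 0.75 × 1326 = 995 kN.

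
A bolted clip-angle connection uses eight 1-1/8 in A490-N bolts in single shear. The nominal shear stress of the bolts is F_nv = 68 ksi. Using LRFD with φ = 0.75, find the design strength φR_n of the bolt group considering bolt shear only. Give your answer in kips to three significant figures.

A_b = π × 1.125² / 4 = 0.994 in².
R_n = F_nv · A_b · n · n_s = 68 × 0.994 × 8 × 1 = 540.7 kips.
Design strength φR_n = 0.75 × 540.7 = 406 kips.

406 kips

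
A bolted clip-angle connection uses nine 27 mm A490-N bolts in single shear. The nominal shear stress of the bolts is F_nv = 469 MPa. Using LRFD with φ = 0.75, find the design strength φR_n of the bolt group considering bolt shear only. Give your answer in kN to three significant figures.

1810 kN

A_b = π × 27² / 4 = 572.6 mm².
R_n = F_nv · A_b · n · n_s = 469 × 572.6 × 9 × 1 / 1000 = 2417 kN.
Design strength φR_n = 0.75 × 2417 = 1810 kN.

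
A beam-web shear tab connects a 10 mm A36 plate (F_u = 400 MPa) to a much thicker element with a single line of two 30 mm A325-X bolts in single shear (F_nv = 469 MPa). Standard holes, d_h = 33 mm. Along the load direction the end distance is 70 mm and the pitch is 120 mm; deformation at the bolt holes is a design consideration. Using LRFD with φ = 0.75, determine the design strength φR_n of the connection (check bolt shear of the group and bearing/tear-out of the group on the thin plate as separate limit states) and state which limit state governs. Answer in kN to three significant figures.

Bolt shear: A_b = π·30²/4 = 706.9 mm²; R_n = 469 × 706.9 × 2 × 1 / 1000 = 663 kN → 0.75 × 663 = 497 kN.
Bearing (1.2 l_c t F_u ≤ 2.4 d t F_u): upper limit = 2.4·30·10·400 / 1000 = 288 kN.
  Edge l_c = 70 − 33/2 = 53.5 → r_n = 256.8 kN; interior l_c = 120 − 33 = 87 → r_n = 288 kN.
  R_n,bearing = 1·256.8 + 1·288 = 544.8 kN → 0.75 × 544.8 = 409 kN.
Bearing governs: 409 kN.

409 kN (bearing governs)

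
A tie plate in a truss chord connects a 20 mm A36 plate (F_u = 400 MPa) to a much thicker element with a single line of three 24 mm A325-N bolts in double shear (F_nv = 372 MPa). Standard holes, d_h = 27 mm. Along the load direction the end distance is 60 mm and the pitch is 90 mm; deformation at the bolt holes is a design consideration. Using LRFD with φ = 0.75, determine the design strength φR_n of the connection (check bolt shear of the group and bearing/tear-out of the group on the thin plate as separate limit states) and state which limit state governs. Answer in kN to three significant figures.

757 kN (bolt shear governs)

Bolt shear: A_b = π·24²/4 = 452.4 mm²; R_n = 372 × 452.4 × 3 × 2 / 1000 = 1010 kN → 0.75 × 1010 = 757 kN.
Bearing (1.2 l_c t F_u ≤ 2.4 d t F_u): upper limit = 2.4·24·20·400 / 1000 = 460.8 kN.
  Edge l_c = 60 − 27/2 = 46.5 → r_n = 446.4 kN; interior l_c = 90 − 27 = 63 → r_n = 460.8 kN.
  R_n,bearing = 1·446.4 + 2·460.8 = 1368 kN → 0.75 × 1368 = 1030 kN.
Bolt shear governs: 757 kN.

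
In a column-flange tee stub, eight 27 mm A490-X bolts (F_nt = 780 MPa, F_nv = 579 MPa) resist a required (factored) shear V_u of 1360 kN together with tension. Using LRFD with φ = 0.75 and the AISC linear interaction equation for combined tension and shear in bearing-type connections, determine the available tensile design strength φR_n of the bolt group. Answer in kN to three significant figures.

1650 kN

A_b = π·27²/4 = 572.6 mm²; f_rv = 1360 × 1000 / (8 × 572.6) = 296.9 MPa.
F'_nt = 1.3 F_nt − (F_nt / φF_nv) f_rv = 1.3·780 − (780/(0.75·579))·296.9 = 480.7 MPa, capped at F_nt → F'_nt = 480.7 MPa.
R_n = F'_nt · A_b · n = 480.7 × 572.6 × 8 / 1000 = 2202 kN.
Design strength φR_n = 0.75 × 2202 = 1650 kN.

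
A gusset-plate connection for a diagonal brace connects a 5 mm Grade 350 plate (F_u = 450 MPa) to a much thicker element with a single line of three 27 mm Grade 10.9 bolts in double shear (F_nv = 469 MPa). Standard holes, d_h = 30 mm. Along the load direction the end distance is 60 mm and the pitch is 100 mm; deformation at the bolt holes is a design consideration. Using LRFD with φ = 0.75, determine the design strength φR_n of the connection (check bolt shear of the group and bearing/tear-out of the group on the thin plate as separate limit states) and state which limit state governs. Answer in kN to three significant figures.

310 kN (bearing governs)

Bolt shear: A_b = π·27²/4 = 572.6 mm²; R_n = 469 × 572.6 × 3 × 2 / 1000 = 1611 kN → 0.75 × 1611 = 1210 kN.
Bearing (1.2 l_c t F_u ≤ 2.4 d t F_u): upper limit = 2.4·27·5·450 / 1000 = 145.8 kN.
  Edge l_c = 60 − 30/2 = 45 → r_n = 121.5 kN; interior l_c = 100 − 30 = 70 → r_n = 145.8 kN.
  R_n,bearing = 1·121.5 + 2·145.8 = 413.1 kN → 0.75 × 413.1 = 310 kN.
Bearing governs: 310 kN.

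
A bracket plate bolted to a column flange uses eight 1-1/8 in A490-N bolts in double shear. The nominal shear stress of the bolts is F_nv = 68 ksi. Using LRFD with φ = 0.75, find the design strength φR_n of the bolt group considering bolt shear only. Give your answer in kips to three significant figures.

811 kips

A_b = π × 1.125² / 4 = 0.994 in².
R_n = F_nv · A_b · n · n_s = 68 × 0.994 × 8 × 2 = 1081 kips.
Design strength φR_n = 0.75 × 1081 = 811 kips.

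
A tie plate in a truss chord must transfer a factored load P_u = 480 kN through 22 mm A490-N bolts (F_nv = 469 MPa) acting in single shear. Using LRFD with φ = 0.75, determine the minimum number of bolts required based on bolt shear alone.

A_b = π·22²/4 = 380.1 mm².
Per-bolt design strength φR_n = 0.75 × 469 × 380.1 × 1 / 1000 = 133.7 kN.
n ≥ 480 / 133.7 = 3.59 → use 4 bolts.

4 bolts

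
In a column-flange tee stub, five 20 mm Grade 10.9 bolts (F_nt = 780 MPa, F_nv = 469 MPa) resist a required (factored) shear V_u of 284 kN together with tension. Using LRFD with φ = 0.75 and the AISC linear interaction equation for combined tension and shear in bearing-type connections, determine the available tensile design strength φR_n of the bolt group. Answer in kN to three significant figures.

722 kN

A_b = π·20²/4 = 314.2 mm²; f_rv = 284 × 1000 / (5 × 314.2) = 180.8 MPa.
F'_nt = 1.3 F_nt − (F_nt / φF_nv) f_rv = 1.3·780 − (780/(0.75·469))·180.8 = 613.1 MPa, capped at F_nt → F'_nt = 613.1 MPa.
R_n = F'_nt · A_b · n = 613.1 × 314.2 × 5 / 1000 = 963 kN.
Design strength φR_n = 0.75 × 963 = 722 kN.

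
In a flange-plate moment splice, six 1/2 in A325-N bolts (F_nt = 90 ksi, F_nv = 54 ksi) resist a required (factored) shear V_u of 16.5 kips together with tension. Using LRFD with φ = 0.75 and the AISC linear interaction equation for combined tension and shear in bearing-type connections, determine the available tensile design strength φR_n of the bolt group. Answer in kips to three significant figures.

A_b = π·0.5²/4 = 0.1963 in²; f_rv = 16.5 / (6 × 0.1963) = 14.01 ksi.
F'_nt = 1.3 F_nt − (F_nt / φF_nv) f_rv = 1.3·90 − (90/(0.75·54))·14.01 = 85.88 ksi, capped at F_nt → F'_nt = 85.88 ksi.
R_n = F'_nt · A_b · n = 85.88 × 0.1963 × 6 = 101.2 kips.
Design strength φR_n = 0.75 × 101.2 = 75.9 kips.

75.9 kips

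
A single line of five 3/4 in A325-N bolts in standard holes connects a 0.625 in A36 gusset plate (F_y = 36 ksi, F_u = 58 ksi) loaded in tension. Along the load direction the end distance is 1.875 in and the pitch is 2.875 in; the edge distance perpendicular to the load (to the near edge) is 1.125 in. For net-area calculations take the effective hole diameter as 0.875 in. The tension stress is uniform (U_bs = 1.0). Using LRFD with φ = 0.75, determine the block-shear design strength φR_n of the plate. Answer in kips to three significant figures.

Shear plane L_v = 1.875 + 4·2.875 = 13.38 in; A_gv = 13.38 × 0.625 = 8.359 in².
A_nv = (13.38 − 4.5·0.875) × 0.625 = 5.898 in².
A_nt = (1.125 − 0.5·0.875) × 0.625 = 0.4297 in².
0.6 F_u A_nv = 205.3 kips; 0.6 F_y A_gv = 180.6 kips → shear yielding governs the shear term.
R_n = 180.6 + 1.0 × 58 × 0.4297 = 205.5 kips.
Design strength φR_n = 0.75 × 205.5 = 154 kips.

154 kips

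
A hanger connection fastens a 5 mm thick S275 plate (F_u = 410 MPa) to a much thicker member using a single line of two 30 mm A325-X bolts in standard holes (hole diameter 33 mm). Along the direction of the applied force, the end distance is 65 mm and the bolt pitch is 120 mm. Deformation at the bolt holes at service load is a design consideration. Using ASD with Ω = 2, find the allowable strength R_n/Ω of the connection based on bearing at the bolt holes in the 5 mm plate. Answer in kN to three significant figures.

133 kN

Per bolt r_n = 1.2 l_c t F_u ≤ 2.4 d t F_u; upper limit = 2.4 × 30 × 5 × 410 / 1000 = 147.6 kN.
Edge bolt: l_c = 65 − 33/2 = 48.5 mm → 1.2 × 48.5 × 5 × 410 / 1000 = 119.3 → r_n = 119.3 kN.
Interior bolts: l_c = 120 − 33 = 87 mm → 1.2 × 87 × 5 × 410 / 1000 = 214 → r_n = 147.6 kN.
R_n = 1 × 119.3 + 1 × 147.6 = 266.9 kN.
Allowable strength R_n/Ω = 266.9 / 2 = 133 kN.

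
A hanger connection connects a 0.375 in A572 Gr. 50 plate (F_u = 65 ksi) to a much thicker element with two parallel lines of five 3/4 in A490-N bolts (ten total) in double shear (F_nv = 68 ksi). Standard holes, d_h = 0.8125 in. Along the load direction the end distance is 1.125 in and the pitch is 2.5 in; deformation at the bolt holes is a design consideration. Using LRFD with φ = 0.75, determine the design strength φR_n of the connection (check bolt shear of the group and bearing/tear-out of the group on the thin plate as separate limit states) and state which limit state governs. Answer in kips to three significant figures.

Bolt shear: A_b = π·0.75²/4 = 0.4418 in²; R_n = 68 × 0.4418 × 10 × 2 = 600.8 kips → 0.75 × 600.8 = 451 kips.
Bearing (1.2 l_c t F_u ≤ 2.4 d t F_u): upper limit = 2.4·0.75·0.375·65 = 43.87 kips.
  Edge l_c = 1.125 − 0.8125/2 = 0.7188 → r_n = 21.02 kips; interior l_c = 2.5 − 0.8125 = 1.688 → r_n = 43.87 kips.
  R_n,bearing = 2·21.02 + 8·43.87 = 393 kips → 0.75 × 393 = 295 kips.
Bearing governs: 295 kips.

295 kips (bearing governs)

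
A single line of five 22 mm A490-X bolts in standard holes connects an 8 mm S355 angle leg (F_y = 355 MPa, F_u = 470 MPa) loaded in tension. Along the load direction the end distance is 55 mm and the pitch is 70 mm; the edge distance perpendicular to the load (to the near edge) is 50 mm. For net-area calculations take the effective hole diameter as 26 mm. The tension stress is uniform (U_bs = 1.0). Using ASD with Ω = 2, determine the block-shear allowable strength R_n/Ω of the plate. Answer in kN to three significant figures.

Shear plane L_v = 55 + 4·70 = 335 mm; A_gv = 335 × 8 = 2680 mm².
A_nv = (335 − 4.5·26) × 8 = 1744 mm².
A_nt = (50 − 0.5·26) × 8 = 296 mm².
0.6 F_u A_nv = 491.8 kN; 0.6 F_y A_gv = 570.8 kN → shear rupture governs the shear term.
R_n = 491.8 + 1.0 × 470 × 296 / 1000 = 630.9 kN.
Allowable strength R_n/Ω = 630.9 / 2 = 315 kN.

315 kN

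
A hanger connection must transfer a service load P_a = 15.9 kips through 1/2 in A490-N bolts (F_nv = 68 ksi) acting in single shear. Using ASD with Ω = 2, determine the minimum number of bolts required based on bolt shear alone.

3 bolts

A_b = π·0.5²/4 = 0.1963 in².
Per-bolt allowable strength R_n/Ω = 68 × 0.1963 × 1 / 2 = 6.676 kips.
n ≥ 15.9 / 6.676 = 2.382 → use 3 bolts.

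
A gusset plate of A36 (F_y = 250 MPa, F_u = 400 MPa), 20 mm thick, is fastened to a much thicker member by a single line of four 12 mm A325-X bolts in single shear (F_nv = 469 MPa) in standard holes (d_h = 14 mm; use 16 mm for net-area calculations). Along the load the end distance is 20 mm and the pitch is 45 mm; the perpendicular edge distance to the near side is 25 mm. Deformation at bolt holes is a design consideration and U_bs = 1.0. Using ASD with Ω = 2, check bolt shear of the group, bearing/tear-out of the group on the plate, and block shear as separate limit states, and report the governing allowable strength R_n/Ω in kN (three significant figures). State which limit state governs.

Bolt shear: A_b = π·12²/4 = 113.1 mm²; R_n = 469 × 113.1 × 4 × 1 / 1000 = 212.2 kN → 212.2 / 2 = 106 kN.
Bearing: edge l_c = 13, r_n = 124.8 kN; interior l_c = 31, r_n = 230.4 kN; R_n = 124.8 + 3·230.4 = 816 kN → 408 kN.
Block shear: A_gv = 3100, A_nv = 1980, A_nt = 340 mm²; R_n = min(0.6F_uA_nv, 0.6F_yA_gv) + U_bs·F_u·A_nt = 601 kN → 300 kN.
Bolt shear governs: 106 kN.

106 kN (bolt shear governs)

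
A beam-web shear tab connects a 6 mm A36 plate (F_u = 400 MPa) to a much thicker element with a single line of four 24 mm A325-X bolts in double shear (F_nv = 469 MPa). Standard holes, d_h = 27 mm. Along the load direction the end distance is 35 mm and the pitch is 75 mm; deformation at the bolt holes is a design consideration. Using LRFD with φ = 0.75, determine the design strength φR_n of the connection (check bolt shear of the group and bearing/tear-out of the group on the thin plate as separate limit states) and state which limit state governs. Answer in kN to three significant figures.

Bolt shear: A_b = π·24²/4 = 452.4 mm²; R_n = 469 × 452.4 × 4 × 2 / 1000 = 1697 kN → 0.75 × 1697 = 1270 kN.
Bearing (1.2 l_c t F_u ≤ 2.4 d t F_u): upper limit = 2.4·24·6·400 / 1000 = 138.2 kN.
  Edge l_c = 35 − 27/2 = 21.5 → r_n = 61.92 kN; interior l_c = 75 − 27 = 48 → r_n = 138.2 kN.
  R_n,bearing = 1·61.92 + 3·138.2 = 476.6 kN → 0.75 × 476.6 = 357 kN.
Bearing governs: 357 kN.

357 kN (bearing governs)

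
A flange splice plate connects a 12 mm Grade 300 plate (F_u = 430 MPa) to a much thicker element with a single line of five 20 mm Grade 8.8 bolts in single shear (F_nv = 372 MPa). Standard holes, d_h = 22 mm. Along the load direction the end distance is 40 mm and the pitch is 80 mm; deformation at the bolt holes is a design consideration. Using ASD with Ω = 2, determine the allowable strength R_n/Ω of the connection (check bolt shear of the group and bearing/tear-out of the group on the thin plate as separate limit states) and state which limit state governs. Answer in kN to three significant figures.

292 kN (bolt shear governs)

Bolt shear: A_b = π·20²/4 = 314.2 mm²; R_n = 372 × 314.2 × 5 × 1 / 1000 = 584.3 kN → 584.3 / 2 = 292 kN.
Bearing (1.2 l_c t F_u ≤ 2.4 d t F_u): upper limit = 2.4·20·12·430 / 1000 = 247.7 kN.
  Edge l_c = 40 − 22/2 = 29 → r_n = 179.6 kN; interior l_c = 80 − 22 = 58 → r_n = 247.7 kN.
  R_n,bearing = 1·179.6 + 4·247.7 = 1170 kN → 1170 / 2 = 585 kN.
Bolt shear governs: 292 kN.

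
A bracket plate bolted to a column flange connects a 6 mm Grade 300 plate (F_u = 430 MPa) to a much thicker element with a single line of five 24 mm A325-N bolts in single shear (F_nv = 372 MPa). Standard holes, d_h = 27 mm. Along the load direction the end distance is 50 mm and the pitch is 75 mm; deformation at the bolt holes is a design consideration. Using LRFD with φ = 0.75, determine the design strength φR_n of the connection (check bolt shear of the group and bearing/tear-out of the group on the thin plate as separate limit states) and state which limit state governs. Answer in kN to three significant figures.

Bolt shear: A_b = π·24²/4 = 452.4 mm²; R_n = 372 × 452.4 × 5 × 1 / 1000 = 841.4 kN → 0.75 × 841.4 = 631 kN.
Bearing (1.2 l_c t F_u ≤ 2.4 d t F_u): upper limit = 2.4·24·6·430 / 1000 = 148.6 kN.
  Edge l_c = 50 − 27/2 = 36.5 → r_n = 113 kN; interior l_c = 75 − 27 = 48 → r_n = 148.6 kN.
  R_n,bearing = 1·113 + 4·148.6 = 707.4 kN → 0.75 × 707.4 = 531 kN.
Bearing governs: 531 kN.

531 kN (bearing governs)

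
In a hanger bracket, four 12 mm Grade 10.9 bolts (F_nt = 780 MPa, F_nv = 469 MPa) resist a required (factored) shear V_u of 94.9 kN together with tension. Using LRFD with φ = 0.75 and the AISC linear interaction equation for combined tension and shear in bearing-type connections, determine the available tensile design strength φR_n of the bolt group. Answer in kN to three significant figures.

A_b = π·12²/4 = 113.1 mm²; f_rv = 94.9 × 1000 / (4 × 113.1) = 209.8 MPa.
F'_nt = 1.3 F_nt − (F_nt / φF_nv) f_rv = 1.3·780 − (780/(0.75·469))·209.8 = 548.8 MPa, capped at F_nt → F'_nt = 548.8 MPa.
R_n = F'_nt · A_b · n = 548.8 × 113.1 × 4 / 1000 = 248.3 kN.
Design strength φR_n = 0.75 × 248.3 = 186 kN.

186 kN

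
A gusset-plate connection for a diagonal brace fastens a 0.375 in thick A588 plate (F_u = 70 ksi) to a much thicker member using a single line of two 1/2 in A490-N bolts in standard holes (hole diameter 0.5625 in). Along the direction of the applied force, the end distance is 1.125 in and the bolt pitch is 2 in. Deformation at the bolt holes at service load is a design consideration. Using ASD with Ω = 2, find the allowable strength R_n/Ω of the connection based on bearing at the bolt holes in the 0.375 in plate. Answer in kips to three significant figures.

Per bolt r_n = 1.2 l_c t F_u ≤ 2.4 d t F_u; upper limit = 2.4 × 0.5 × 0.375 × 70 = 31.5 kips.
Edge bolt: l_c = 1.125 − 0.5625/2 = 0.8438 in → 1.2 × 0.8438 × 0.375 × 70 = 26.58 → r_n = 26.58 kips.
Interior bolts: l_c = 2 − 0.5625 = 1.438 in → 1.2 × 1.438 × 0.375 × 70 = 45.28 → r_n = 31.5 kips.
R_n = 1 × 26.58 + 1 × 31.5 = 58.08 kips.
Allowable strength R_n/Ω = 58.08 / 2 = 29 kips.

29 kips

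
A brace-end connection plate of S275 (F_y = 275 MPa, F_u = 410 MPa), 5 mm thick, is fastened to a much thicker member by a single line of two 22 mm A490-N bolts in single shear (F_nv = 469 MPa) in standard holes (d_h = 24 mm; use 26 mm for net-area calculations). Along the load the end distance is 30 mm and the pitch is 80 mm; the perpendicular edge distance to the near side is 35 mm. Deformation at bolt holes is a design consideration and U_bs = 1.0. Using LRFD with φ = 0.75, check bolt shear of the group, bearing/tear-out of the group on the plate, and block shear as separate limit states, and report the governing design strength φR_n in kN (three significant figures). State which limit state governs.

Bolt shear: A_b = π·22²/4 = 380.1 mm²; R_n = 469 × 380.1 × 2 × 1 / 1000 = 356.6 kN → 0.75 × 356.6 = 267 kN.
Bearing: edge l_c = 18, r_n = 44.28 kN; interior l_c = 56, r_n = 108.2 kN; R_n = 44.28 + 1·108.2 = 152.5 kN → 114 kN.
Block shear: A_gv = 550, A_nv = 355, A_nt = 110 mm²; R_n = min(0.6F_uA_nv, 0.6F_yA_gv) + U_bs·F_u·A_nt = 132.4 kN → 99.3 kN.
Block shear governs: 99.3 kN.

99.3 kN (block shear governs)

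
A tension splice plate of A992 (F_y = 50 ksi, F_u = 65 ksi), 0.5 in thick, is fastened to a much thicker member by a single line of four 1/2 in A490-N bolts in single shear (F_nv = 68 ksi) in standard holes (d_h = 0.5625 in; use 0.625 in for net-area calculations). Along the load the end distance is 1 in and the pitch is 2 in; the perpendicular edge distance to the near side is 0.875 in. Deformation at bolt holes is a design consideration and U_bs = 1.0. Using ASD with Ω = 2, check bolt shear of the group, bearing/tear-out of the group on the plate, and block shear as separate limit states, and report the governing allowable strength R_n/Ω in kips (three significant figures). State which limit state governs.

Bolt shear: A_b = π·0.5²/4 = 0.1963 in²; R_n = 68 × 0.1963 × 4 × 1 = 53.41 kips → 53.41 / 2 = 26.7 kips.
Bearing: edge l_c = 0.7188, r_n = 28.03 kips; interior l_c = 1.438, r_n = 39 kips; R_n = 28.03 + 3·39 = 145 kips → 72.5 kips.
Block shear: A_gv = 3.5, A_nv = 2.406, A_nt = 0.2812 in²; R_n = min(0.6F_uA_nv, 0.6F_yA_gv) + U_bs·F_u·A_nt = 112.1 kips → 56.1 kips.
Bolt shear governs: 26.7 kips.

26.7 kips (bolt shear governs)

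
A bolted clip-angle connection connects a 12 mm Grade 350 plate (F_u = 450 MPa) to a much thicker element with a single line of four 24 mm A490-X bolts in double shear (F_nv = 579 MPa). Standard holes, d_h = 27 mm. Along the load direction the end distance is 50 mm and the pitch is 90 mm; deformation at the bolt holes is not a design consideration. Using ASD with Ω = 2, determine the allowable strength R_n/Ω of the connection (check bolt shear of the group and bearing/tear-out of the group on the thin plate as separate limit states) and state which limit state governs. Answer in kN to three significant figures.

731 kN (bearing governs)

Bolt shear: A_b = π·24²/4 = 452.4 mm²; R_n = 579 × 452.4 × 4 × 2 / 1000 = 2095 kN → 2095 / 2 = 1050 kN.
Bearing (1.5 l_c t F_u ≤ 3.0 d t F_u): upper limit = 3.0·24·12·450 / 1000 = 388.8 kN.
  Edge l_c = 50 − 27/2 = 36.5 → r_n = 295.7 kN; interior l_c = 90 − 27 = 63 → r_n = 388.8 kN.
  R_n,bearing = 1·295.7 + 3·388.8 = 1462 kN → 1462 / 2 = 731 kN.
Bearing governs: 731 kN.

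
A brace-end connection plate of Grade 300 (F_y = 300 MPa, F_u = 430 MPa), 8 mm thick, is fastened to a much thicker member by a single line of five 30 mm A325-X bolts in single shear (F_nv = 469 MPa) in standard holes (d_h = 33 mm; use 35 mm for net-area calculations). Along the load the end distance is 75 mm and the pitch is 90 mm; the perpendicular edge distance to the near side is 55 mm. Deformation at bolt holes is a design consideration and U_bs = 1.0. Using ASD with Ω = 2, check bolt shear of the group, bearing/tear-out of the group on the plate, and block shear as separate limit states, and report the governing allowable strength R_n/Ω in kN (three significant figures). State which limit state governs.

351 kN (block shear governs)

Bolt shear: A_b = π·30²/4 = 706.9 mm²; R_n = 469 × 706.9 × 5 × 1 / 1000 = 1658 kN → 1658 / 2 = 829 kN.
Bearing: edge l_c = 58.5, r_n = 241.5 kN; interior l_c = 57, r_n = 235.3 kN; R_n = 241.5 + 4·235.3 = 1183 kN → 591 kN.
Block shear: A_gv = 3480, A_nv = 2220, A_nt = 300 mm²; R_n = min(0.6F_uA_nv, 0.6F_yA_gv) + U_bs·F_u·A_nt = 701.8 kN → 351 kN.
Block shear governs: 351 kN.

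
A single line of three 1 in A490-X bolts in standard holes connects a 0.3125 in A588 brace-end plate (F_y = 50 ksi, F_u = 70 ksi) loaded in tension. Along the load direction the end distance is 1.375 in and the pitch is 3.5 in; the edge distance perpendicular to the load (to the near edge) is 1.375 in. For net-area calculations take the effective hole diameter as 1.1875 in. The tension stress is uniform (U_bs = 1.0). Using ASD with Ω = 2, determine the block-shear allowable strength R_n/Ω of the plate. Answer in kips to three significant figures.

Shear plane L_v = 1.375 + 2·3.5 = 8.375 in; A_gv = 8.375 × 0.3125 = 2.617 in².
A_nv = (8.375 − 2.5·1.1875) × 0.3125 = 1.689 in².
A_nt = (1.375 − 0.5·1.1875) × 0.3125 = 0.2441 in².
0.6 F_u A_nv = 70.96 kips; 0.6 F_y A_gv = 78.52 kips → shear rupture governs the shear term.
R_n = 70.96 + 1.0 × 70 × 0.2441 = 88.05 kips.
Allowable strength R_n/Ω = 88.05 / 2 = 44 kips.

44 kips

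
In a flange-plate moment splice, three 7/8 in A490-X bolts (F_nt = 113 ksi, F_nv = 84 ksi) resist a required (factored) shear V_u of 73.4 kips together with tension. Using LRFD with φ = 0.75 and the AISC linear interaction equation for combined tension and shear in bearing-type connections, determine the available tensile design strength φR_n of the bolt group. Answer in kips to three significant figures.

A_b = π·0.875²/4 = 0.6013 in²; f_rv = 73.4 / (3 × 0.6013) = 40.69 ksi.
F'_nt = 1.3 F_nt − (F_nt / φF_nv) f_rv = 1.3·113 − (113/(0.75·84))·40.69 = 73.92 ksi, capped at F_nt → F'_nt = 73.92 ksi.
R_n = F'_nt · A_b · n = 73.92 × 0.6013 × 3 = 133.3 kips.
Design strength φR_n = 0.75 × 133.3 = 100 kips.

100 kips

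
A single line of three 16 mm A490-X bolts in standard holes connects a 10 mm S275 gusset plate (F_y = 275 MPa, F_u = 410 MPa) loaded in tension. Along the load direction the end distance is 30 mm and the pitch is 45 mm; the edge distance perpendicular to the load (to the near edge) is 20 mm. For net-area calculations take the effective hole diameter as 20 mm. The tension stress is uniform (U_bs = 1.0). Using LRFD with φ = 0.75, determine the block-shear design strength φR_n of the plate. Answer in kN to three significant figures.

160 kN

Shear plane L_v = 30 + 2·45 = 120 mm; A_gv = 120 × 10 = 1200 mm².
A_nv = (120 − 2.5·20) × 10 = 700 mm².
A_nt = (20 − 0.5·20) × 10 = 100 mm².
0.6 F_u A_nv = 172.2 kN; 0.6 F_y A_gv = 198 kN → shear rupture governs the shear term.
R_n = 172.2 + 1.0 × 410 × 100 / 1000 = 213.2 kN.
Design strength φR_n = 0.75 × 213.2 = 160 kN.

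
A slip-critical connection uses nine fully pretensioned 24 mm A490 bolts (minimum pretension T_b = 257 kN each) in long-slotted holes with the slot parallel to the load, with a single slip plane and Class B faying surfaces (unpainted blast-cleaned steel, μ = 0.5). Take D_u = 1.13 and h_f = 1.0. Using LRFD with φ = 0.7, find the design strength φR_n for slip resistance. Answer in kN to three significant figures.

915 kN

R_n = μ · D_u · h_f · T_b · n_s · n_b = 0.5 × 1.13 × 1.0 × 257 × 1 × 9 = 1307 kN.
Design strength φR_n = 0.7 × 1307 = 915 kN.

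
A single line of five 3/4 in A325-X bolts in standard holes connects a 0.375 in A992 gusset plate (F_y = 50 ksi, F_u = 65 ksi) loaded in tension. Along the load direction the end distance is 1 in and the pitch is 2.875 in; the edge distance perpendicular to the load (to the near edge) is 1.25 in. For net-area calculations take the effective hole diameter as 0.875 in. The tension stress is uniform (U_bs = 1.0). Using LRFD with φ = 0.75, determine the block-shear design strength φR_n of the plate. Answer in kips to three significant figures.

Shear plane L_v = 1 + 4·2.875 = 12.5 in; A_gv = 12.5 × 0.375 = 4.688 in².
A_nv = (12.5 − 4.5·0.875) × 0.375 = 3.211 in².
A_nt = (1.25 − 0.5·0.875) × 0.375 = 0.3047 in².
0.6 F_u A_nv = 125.2 kips; 0.6 F_y A_gv = 140.6 kips → shear rupture governs the shear term.
R_n = 125.2 + 1.0 × 65 × 0.3047 = 145 kips.
Design strength φR_n = 0.75 × 145 = 109 kips.

109 kips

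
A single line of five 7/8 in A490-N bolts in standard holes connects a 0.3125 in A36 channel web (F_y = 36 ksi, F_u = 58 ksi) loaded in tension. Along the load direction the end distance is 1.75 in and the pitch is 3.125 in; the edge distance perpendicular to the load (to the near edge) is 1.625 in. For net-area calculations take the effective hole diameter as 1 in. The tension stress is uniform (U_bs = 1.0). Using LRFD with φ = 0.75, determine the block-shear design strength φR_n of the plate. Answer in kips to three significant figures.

Shear plane L_v = 1.75 + 4·3.125 = 14.25 in; A_gv = 14.25 × 0.3125 = 4.453 in².
A_nv = (14.25 − 4.5·1) × 0.3125 = 3.047 in².
A_nt = (1.625 − 0.5·1) × 0.3125 = 0.3516 in².
0.6 F_u A_nv = 106 kips; 0.6 F_y A_gv = 96.19 kips → shear yielding governs the shear term.
R_n = 96.19 + 1.0 × 58 × 0.3516 = 116.6 kips.
Design strength φR_n = 0.75 × 116.6 = 87.4 kips.

87.4 kips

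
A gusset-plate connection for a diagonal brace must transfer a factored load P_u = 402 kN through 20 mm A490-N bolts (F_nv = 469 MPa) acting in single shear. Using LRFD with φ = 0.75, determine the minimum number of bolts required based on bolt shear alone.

4 bolts

A_b = π·20²/4 = 314.2 mm².
Per-bolt design strength φR_n = 0.75 × 469 × 314.2 × 1 / 1000 = 110.5 kN.
n ≥ 402 / 110.5 = 3.638 → use 4 bolts.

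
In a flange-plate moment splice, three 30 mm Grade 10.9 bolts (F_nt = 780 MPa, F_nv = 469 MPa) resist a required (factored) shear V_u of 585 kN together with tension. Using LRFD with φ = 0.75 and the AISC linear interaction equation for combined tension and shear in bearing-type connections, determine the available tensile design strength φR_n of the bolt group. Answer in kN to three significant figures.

640 kN

A_b = π·30²/4 = 706.9 mm²; f_rv = 585 × 1000 / (3 × 706.9) = 275.9 MPa.
F'_nt = 1.3 F_nt − (F_nt / φF_nv) f_rv = 1.3·780 − (780/(0.75·469))·275.9 = 402.3 MPa, capped at F_nt → F'_nt = 402.3 MPa.
R_n = F'_nt · A_b · n = 402.3 × 706.9 × 3 / 1000 = 853 kN.
Design strength φR_n = 0.75 × 853 = 640 kN.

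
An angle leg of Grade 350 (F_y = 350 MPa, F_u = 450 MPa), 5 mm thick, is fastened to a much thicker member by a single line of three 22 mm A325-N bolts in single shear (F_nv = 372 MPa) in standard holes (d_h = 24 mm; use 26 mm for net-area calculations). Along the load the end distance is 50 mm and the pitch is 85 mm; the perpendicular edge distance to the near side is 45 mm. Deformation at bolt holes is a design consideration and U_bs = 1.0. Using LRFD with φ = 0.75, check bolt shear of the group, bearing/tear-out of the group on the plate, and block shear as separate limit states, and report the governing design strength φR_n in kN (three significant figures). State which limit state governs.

211 kN (block shear governs)

Bolt shear: A_b = π·22²/4 = 380.1 mm²; R_n = 372 × 380.1 × 3 × 1 / 1000 = 424.2 kN → 0.75 × 424.2 = 318 kN.
Bearing: edge l_c = 38, r_n = 102.6 kN; interior l_c = 61, r_n = 118.8 kN; R_n = 102.6 + 2·118.8 = 340.2 kN → 255 kN.
Block shear: A_gv = 1100, A_nv = 775, A_nt = 160 mm²; R_n = min(0.6F_uA_nv, 0.6F_yA_gv) + U_bs·F_u·A_nt = 281.2 kN → 211 kN.
Block shear governs: 211 kN.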